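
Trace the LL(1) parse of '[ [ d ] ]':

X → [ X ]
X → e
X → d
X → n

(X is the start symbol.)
LL(1) parsing maintains a stack (initially the start symbol over $) and the input. At each step: if the stack top is a terminal, match it against the current input token; if it is a non-terminal N, replace it with the RHS of M[N, lookahead] (the unique production whose predict set contains the lookahead).

Stack is shown with the top on the left.

Stack      Input        Action
------------------------------
X $        [ [ d ] ] $  output X → [ X ]
[ X ] $    [ [ d ] ] $  match '['
X ] $      [ d ] ] $    output X → [ X ]
[ X ] ] $  [ d ] ] $    match '['
X ] ] $    d ] ] $      output X → d
d ] ] $    d ] ] $      match 'd'
] ] $      ] ] $        match ']'
] $        ] $          match ']'
$          $            accept

The string is accepted.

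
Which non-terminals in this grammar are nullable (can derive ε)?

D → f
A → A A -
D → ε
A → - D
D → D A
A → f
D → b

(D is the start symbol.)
{ 'D' }

A non-terminal is nullable if it can derive ε (the empty string): either it has an ε-production, or it has a production whose right-hand side consists entirely of nullable non-terminals.

ε-productions: D → ε
So D is immediately nullable.
No further non-terminal can be added: every production for the remaining non-terminals contains a terminal or a non-nullable non-terminal.
Nullable = { 'D' }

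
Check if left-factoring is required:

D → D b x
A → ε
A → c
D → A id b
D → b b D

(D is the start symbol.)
No, left-factoring is not needed

Left-factoring is needed when two productions for the same non-terminal
share a common prefix on the right-hand side.

Productions for D:
  D → D b x
  D → A id b
  D → b b D
Productions for A:
  A → ε
  A → c

No common prefixes found.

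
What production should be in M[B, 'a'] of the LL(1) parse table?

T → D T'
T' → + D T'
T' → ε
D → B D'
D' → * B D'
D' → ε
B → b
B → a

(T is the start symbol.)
B → a

To find M[B, 'a'], we find productions for B where 'a' is in the predict set (PREDICT(N → α) = (FIRST(α) \ {ε}) ∪ (FOLLOW(N) if α ⇒* ε)).

B → b: PREDICT = { 'b' }
B → a: PREDICT = { 'a' }
  'a' is in predict set, so this production goes in M[B, 'a']

M[B, 'a'] = B → a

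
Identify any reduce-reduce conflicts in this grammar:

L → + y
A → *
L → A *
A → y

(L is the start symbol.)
No reduce-reduce conflicts

A reduce-reduce conflict occurs when an LR(0) state has two complete items [A → α .] and [B → β .] — both call for a reduction, and with no lookahead the parser cannot choose between them.

Augment with L' → L and build the canonical LR(0) collection (I0 = CLOSURE({[L' → . L]}), then GOTO on every symbol after a dot until no new states appear). It has 8 states:
  I0: { [A → . *], [A → . y], [L → . + y], [L → . A *], [L' → . L] }  — shift
  I1: { [A → * .] }  — reduce
  I2: { [L → + . y] }  — shift
  I3: { [L → A . *] }  — shift
  I4: { [L' → L .] }  — accept
  I5: { [A → y .] }  — reduce
  I6: { [L → A * .] }  — reduce
  I7: { [L → + y .] }  — reduce

No state contains more than one complete item.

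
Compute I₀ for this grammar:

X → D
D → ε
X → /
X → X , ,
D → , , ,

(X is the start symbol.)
First, augment the grammar with X' → X
I₀ = CLOSURE({ [X' → . X] }):
  [X' → . X] has the dot before X: add [X → . D], [X → . /], [X → . X , ,]
  [X → . D] has the dot before D: add [D → .], [D → . , , ,]
No further items can be added.

I₀ = { [D → . , , ,], [D → .], [X → . /], [X → . D], [X → . X , ,], [X' → . X] }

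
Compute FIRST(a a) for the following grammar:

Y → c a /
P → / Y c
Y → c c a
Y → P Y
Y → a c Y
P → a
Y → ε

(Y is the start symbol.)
{ 'a' }

To compute FIRST(a a), process the symbols left to right:
Symbol a is a terminal. Add 'a' and stop.
FIRST(a a) = { 'a' }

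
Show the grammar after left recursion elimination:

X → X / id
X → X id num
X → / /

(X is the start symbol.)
X is directly left-recursive. The standard transformation for
  A → A α₁ | ... | A α_m | β₁ | ... | β_n
is
  A  → β₁ A' | ... | β_n A'
  A' → α₁ A' | ... | α_m A' | ε

X → / / becomes X → / / X'
X → X / id becomes X' → / id X'
X → X id num becomes X' → id num X'
Add X' → ε

Resulting grammar:
X → / / X'
X' → / id X'
X' → id num X'
X' → ε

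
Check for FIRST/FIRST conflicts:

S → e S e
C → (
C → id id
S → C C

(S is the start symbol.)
No FIRST/FIRST conflicts.

A FIRST/FIRST conflict occurs when two productions N → α and N → β for the same non-terminal have FIRST(α) ∩ FIRST(β) ≠ ∅ (with ε ∈ FIRST of a nullable right-hand side, so two nullable alternatives also conflict).

FIRST sets of the non-terminals at (or reachable through a nullable prefix from) the front of some alternative:
  FIRST(C) = { '(', 'id' }

Productions for S:
  S → e S e: FIRST = { 'e' }
  S → C C: FIRST = { '(', 'id' }
Productions for C:
  C → (: FIRST = { '(' }
  C → id id: FIRST = { 'id' }

All alternatives of each non-terminal have pairwise disjoint FIRST sets.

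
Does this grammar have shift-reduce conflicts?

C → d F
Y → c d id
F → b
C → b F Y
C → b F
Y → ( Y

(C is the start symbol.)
Yes — I6: [C → b F .] vs [Y → . ( Y]

A shift-reduce conflict occurs when an LR(0) state has both:
  - a complete (reduce) item [A → α .] (dot at the end), and
  - a shift item [B → β . c γ] (dot before a terminal).

Augment with C' → C and build the canonical LR(0) collection (I0 = CLOSURE({[C' → . C]}), then GOTO on every symbol after a dot until no new states appear). It has 13 states:
  I0: { [C → . b F Y], [C → . b F], [C → . d F], [C' → . C] }  — shift
  I1: { [C' → C .] }  — accept
  I2: { [C → b . F Y], [C → b . F], [F → . b] }  — shift
  I3: { [C → d . F], [F → . b] }  — shift
  I4: { [C → d F .] }  — reduce
  I5: { [F → b .] }  — reduce
  I6: { [C → b F . Y], [C → b F .], [Y → . ( Y], [Y → . c d id] }  — shift, reduce
  I7: { [Y → ( . Y], [Y → . ( Y], [Y → . c d id] }  — shift
  I8: { [C → b F Y .] }  — reduce
  I9: { [Y → c . d id] }  — shift
  I10: { [Y → c d . id] }  — shift
  I11: { [Y → c d id .] }  — reduce
  I12: { [Y → ( Y .] }  — reduce

I6 contains reduce item [C → b F .] and shift items [Y → . ( Y], [Y → . c d id] — shift-reduce conflict.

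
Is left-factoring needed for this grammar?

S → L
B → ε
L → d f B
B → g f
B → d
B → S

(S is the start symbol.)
Left-factoring is needed when two productions for the same non-terminal
share a common prefix on the right-hand side.

Productions for B:
  B → ε
  B → g f
  B → d
  B → S

No common prefixes found.

Answer: No, left-factoring is not needed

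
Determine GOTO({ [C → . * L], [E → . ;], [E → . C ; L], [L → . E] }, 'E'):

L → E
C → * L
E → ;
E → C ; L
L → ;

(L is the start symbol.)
{ [L → E .] }

GOTO(I, 'E') = CLOSURE({ [A → αX.β] : [A → α.Xβ] ∈ I, X = 'E' })

Items with dot before 'E', with the dot advanced:
  [L → . E] → [L → E .]
Closure adds nothing (no advanced item has the dot before a non-terminal).

GOTO = { [L → E .] }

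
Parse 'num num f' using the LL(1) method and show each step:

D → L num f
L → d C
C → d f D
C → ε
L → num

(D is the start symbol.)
Stack is shown with the top on the left.

Stack        Input        Action
--------------------------------
D $          num num f $  output D → L num f
L num f $    num num f $  output L → num
num num f $  num num f $  match 'num'
num f $      num f $      match 'num'
f $          f $          match 'f'
$            $            accept

The string is accepted.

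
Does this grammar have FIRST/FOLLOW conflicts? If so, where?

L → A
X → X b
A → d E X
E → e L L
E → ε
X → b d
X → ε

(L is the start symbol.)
Nullable non-terminals: E, X.
FIRST sets used below: FIRST(X) = { 'b', ε }

E: nullable alternative(s) E → ε; FOLLOW(E) = { $, 'b', 'd' }
  E → e L L: FIRST \ {ε} = { 'e' } — disjoint from FOLLOW(E)
  E → ε: FIRST \ {ε} = { } — this is the only nullable alternative, skip

X: nullable alternative(s) X → ε; FOLLOW(X) = { $, 'b', 'd' }
  X → X b: FIRST \ {ε} = { 'b' } — overlaps FOLLOW(X) on { 'b' }: CONFLICT
  X → b d: FIRST \ {ε} = { 'b' } — overlaps FOLLOW(X) on { 'b' }: CONFLICT
  X → ε: FIRST \ {ε} = { } — this is the only nullable alternative, skip

A, L have no nullable alternative, so no FIRST/FOLLOW check is needed there.

So the grammar has 2 FIRST/FOLLOW conflicts (marked CONFLICT above).

Answer: Yes. X → X b with FOLLOW(X) on { 'b' }; X → b d with FOLLOW(X) on { 'b' }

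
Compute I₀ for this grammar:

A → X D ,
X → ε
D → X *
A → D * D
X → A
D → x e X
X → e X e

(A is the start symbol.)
First, augment the grammar with A' → A
I₀ = CLOSURE({ [A' → . A] }):
  [A' → . A] has the dot before A: add [A → . X D ,], [A → . D * D]
  [A → . X D ,] has the dot before X: add [X → .], [X → . A], [X → . e X e]
  [A → . D * D] has the dot before D: add [D → . X *], [D → . x e X]
No further items can be added.

I₀ = { [A → . D * D], [A → . X D ,], [A' → . A], [D → . X *], [D → . x e X], [X → . A], [X → . e X e], [X → .] }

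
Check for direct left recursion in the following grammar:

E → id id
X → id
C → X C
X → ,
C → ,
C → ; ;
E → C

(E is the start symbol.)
No direct left recursion

E → id id: starts with id
X → id: starts with id
C → X C: starts with X
X → ,: starts with ','
C → ,: starts with ','
C → ; ;: starts with ';'
E → C: starts with C

No direct left recursion found.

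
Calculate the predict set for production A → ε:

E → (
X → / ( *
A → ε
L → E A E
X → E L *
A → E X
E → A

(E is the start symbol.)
PREDICT(A → ε) = (FIRST(RHS) \ {ε}) ∪ (FOLLOW(A) if ε ∈ FIRST(RHS), i.e. RHS ⇒* ε)
The right-hand side is ε (FIRST(ε) = { ε }), so the predict set is FOLLOW(A) = { $, '(', '*', '/' }
PREDICT(A → ε) = { $, '(', '*', '/' }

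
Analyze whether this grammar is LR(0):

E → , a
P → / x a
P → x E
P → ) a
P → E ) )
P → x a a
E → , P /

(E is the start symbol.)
A grammar is LR(0) if no state in the canonical LR(0) collection has:
  - both a shift item (dot before a terminal) and a complete item (shift-reduce conflict), or
  - two or more complete items (reduce-reduce conflict; the accept item [E' → E .] counts as a complete item here).

Augment with E' → E and build the canonical LR(0) collection (I0 = CLOSURE({[E' → . E]}), then GOTO on every symbol after a dot until no new states appear). It has 18 states:
  I0: { [E → . , P /], [E → . , a], [E' → . E] }  — shift
  I1: { [E → , . P /], [E → , . a], [E → . , P /], [E → . , a], [P → . ) a], [P → . / x a], [P → . E ) )], [P → . x E], [P → . x a a] }  — shift
  I2: { [E' → E .] }  — accept
  I3: { [P → ) . a] }  — shift
  I4: { [P → / . x a] }  — shift
  I5: { [P → E . ) )] }  — shift
  I6: { [E → , P . /] }  — shift
  I7: { [E → , a .] }  — reduce
  I8: { [E → . , P /], [E → . , a], [P → x . E], [P → x . a a] }  — shift
  I9: { [P → x E .] }  — reduce
  I10: { [P → x a . a] }  — shift
  I11: { [P → x a a .] }  — reduce
  I12: { [E → , P / .] }  — reduce
  I13: { [P → E ) . )] }  — shift
  I14: { [P → E ) ) .] }  — reduce
  I15: { [P → / x . a] }  — shift
  I16: { [P → / x a .] }  — reduce
  I17: { [P → ) a .] }  — reduce

Every state is either a pure shift/goto state or contains exactly one complete item and nothing to shift — no conflicts. The grammar is LR(0).

Answer: Yes, the grammar is LR(0)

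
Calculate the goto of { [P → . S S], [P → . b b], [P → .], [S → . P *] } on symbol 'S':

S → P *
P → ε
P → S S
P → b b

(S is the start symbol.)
GOTO(I, 'S') = CLOSURE({ [A → αX.β] : [A → α.Xβ] ∈ I, X = 'S' })

Items with dot before 'S', with the dot advanced:
  [P → . S S] → [P → S . S]
Closure of the advanced items:
  [P → S . S] has the dot before S: add [S → . P *]
  [S → . P *] has the dot before P: add [P → .], [P → . S S], [P → . b b]

GOTO = { [P → . S S], [P → . b b], [P → .], [P → S . S], [S → . P *] }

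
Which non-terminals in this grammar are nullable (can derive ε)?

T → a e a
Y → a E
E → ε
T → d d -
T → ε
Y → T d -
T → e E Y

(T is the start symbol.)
{ 'E', 'T' }

A non-terminal is nullable if it can derive ε (the empty string): either it has an ε-production, or it has a production whose right-hand side consists entirely of nullable non-terminals.

ε-productions: E → ε, T → ε
So E, T are immediately nullable.
No further non-terminal can be added: every production for the remaining non-terminals contains a terminal or a non-nullable non-terminal.
Nullable = { 'E', 'T' }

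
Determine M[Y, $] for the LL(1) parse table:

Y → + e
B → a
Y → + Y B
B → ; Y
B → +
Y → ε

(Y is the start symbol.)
To find M[Y, $], we find productions for Y where $ is in the predict set (PREDICT(N → α) = (FIRST(α) \ {ε}) ∪ (FOLLOW(N) if α ⇒* ε)).

Relevant sets:
  FOLLOW(Y) = { $, '+', ';', 'a' }

Y → + e: PREDICT = { '+' }
Y → + Y B: PREDICT = { '+' }
Y → ε: PREDICT = { $, '+', ';', 'a' }
  $ is in predict set, so this production goes in M[Y, $]

M[Y, $] = Y → ε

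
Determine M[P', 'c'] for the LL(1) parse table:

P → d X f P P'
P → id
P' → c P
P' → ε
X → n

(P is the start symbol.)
P' → c P, P' → ε

To find M[P', 'c'], we find productions for P' where 'c' is in the predict set (PREDICT(N → α) = (FIRST(α) \ {ε}) ∪ (FOLLOW(N) if α ⇒* ε)).

Relevant sets:
  FOLLOW(P') = { $, 'c' }

P' → c P: PREDICT = { 'c' }
  'c' is in predict set, so this production goes in M[P', 'c']
P' → ε: PREDICT = { $, 'c' }
  'c' is in predict set, so this production goes in M[P', 'c']

M[P', 'c'] = P' → c P, P' → ε  (a multiply-defined cell — the grammar is not LL(1))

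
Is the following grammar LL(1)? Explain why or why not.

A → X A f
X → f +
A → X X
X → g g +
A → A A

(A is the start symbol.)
No. Predict set conflict for A: { 'f', 'g' }

A grammar is LL(1) if for each non-terminal N with multiple productions, the predict sets of those productions are pairwise disjoint, where PREDICT(N → α) = (FIRST(α) \ {ε}) ∪ (FOLLOW(N) if α ⇒* ε).

Relevant sets:
  FIRST(X) = { 'f', 'g' }
  FIRST(A) = { 'f', 'g' }

For A:
  PREDICT(A → X A f) = { 'f', 'g' }
  PREDICT(A → X X) = { 'f', 'g' }
  PREDICT(A → A A) = { 'f', 'g' }
For X:
  PREDICT(X → f '+') = { 'f' }
  PREDICT(X → g g '+') = { 'g' }

Conflict found: Predict set conflict for A: { 'f', 'g' }
The grammar is NOT LL(1).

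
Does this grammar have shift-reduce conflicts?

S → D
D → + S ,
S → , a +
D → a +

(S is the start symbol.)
No shift-reduce conflicts

Augment with S' → S and build the canonical LR(0) collection (I0 = CLOSURE({[S' → . S]}), then GOTO on every symbol after a dot until no new states appear). It has 11 states:
  I0: { [D → . + S ,], [D → . a +], [S → . , a +], [S → . D], [S' → . S] }  — shift
  I1: { [D → + . S ,], [D → . + S ,], [D → . a +], [S → . , a +], [S → . D] }  — shift
  I2: { [S → , . a +] }  — shift
  I3: { [S → D .] }  — reduce
  I4: { [S' → S .] }  — accept
  I5: { [D → a . +] }  — shift
  I6: { [D → a + .] }  — reduce
  I7: { [S → , a . +] }  — shift
  I8: { [S → , a + .] }  — reduce
  I9: { [D → + S . ,] }  — shift
  I10: { [D → + S , .] }  — reduce

No state contains both a complete item and a shift item.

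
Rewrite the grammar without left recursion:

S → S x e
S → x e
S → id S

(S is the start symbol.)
S is directly left-recursive. The standard transformation for
  A → A α₁ | ... | A α_m | β₁ | ... | β_n
is
  A  → β₁ A' | ... | β_n A'
  A' → α₁ A' | ... | α_m A' | ε

S → x e becomes S → x e S'
S → id S becomes S → id S S'
S → S x e becomes S' → x e S'
Add S' → ε

Resulting grammar:
S → x e S'
S → id S S'
S' → x e S'
S' → ε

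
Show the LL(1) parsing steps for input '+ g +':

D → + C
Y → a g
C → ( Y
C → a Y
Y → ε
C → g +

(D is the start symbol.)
Stack is shown with the top on the left.

Stack  Input    Action
----------------------
D $    + g + $  output D → + C
+ C $  + g + $  match '+'
C $    g + $    output C → g +
g + $  g + $    match 'g'
+ $    + $      match '+'
$      $        accept

The string is accepted.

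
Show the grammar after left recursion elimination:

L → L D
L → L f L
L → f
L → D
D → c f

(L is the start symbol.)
L is directly left-recursive. The standard transformation for
  A → A α₁ | ... | A α_m | β₁ | ... | β_n
is
  A  → β₁ A' | ... | β_n A'
  A' → α₁ A' | ... | α_m A' | ε

L → f becomes L → f L'
L → D becomes L → D L'
L → L D becomes L' → D L'
L → L f L becomes L' → f L L'
Add L' → ε

Productions for other non-terminals are unchanged:
  D → c f

Resulting grammar:
L → f L'
L → D L'
L' → D L'
L' → f L L'
L' → ε
D → c f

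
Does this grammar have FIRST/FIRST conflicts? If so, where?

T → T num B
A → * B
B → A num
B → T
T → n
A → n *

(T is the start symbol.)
Yes. T → T num B / T → n on { 'n' }; B → A num / B → T on { 'n' }

A FIRST/FIRST conflict occurs when two productions N → α and N → β for the same non-terminal have FIRST(α) ∩ FIRST(β) ≠ ∅ (with ε ∈ FIRST of a nullable right-hand side, so two nullable alternatives also conflict).

FIRST sets of the non-terminals at (or reachable through a nullable prefix from) the front of some alternative:
  FIRST(T) = { 'n' }
  FIRST(A) = { '*', 'n' }

Productions for T:
  T → T num B: FIRST = { 'n' }
  T → n: FIRST = { 'n' }
Productions for A:
  A → * B: FIRST = { '*' }
  A → n *: FIRST = { 'n' }
Productions for B:
  B → A num: FIRST = { '*', 'n' }
  B → T: FIRST = { 'n' }

Conflict for T: T → T num B and T → n
  Overlap: { 'n' }
Conflict for B: B → A num and B → T
  Overlap: { 'n' }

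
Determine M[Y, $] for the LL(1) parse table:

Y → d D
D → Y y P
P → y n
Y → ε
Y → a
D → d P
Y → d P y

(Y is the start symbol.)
To find M[Y, $], we find productions for Y where $ is in the predict set (PREDICT(N → α) = (FIRST(α) \ {ε}) ∪ (FOLLOW(N) if α ⇒* ε)).

Relevant sets:
  FOLLOW(Y) = { $, 'y' }

Y → d D: PREDICT = { 'd' }
Y → ε: PREDICT = { $, 'y' }
  $ is in predict set, so this production goes in M[Y, $]
Y → a: PREDICT = { 'a' }
Y → d P y: PREDICT = { 'd' }

M[Y, $] = Y → ε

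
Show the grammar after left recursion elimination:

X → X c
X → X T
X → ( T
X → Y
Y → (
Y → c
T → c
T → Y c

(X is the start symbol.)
X is directly left-recursive. The standard transformation for
  A → A α₁ | ... | A α_m | β₁ | ... | β_n
is
  A  → β₁ A' | ... | β_n A'
  A' → α₁ A' | ... | α_m A' | ε

X → ( T becomes X → ( T X'
X → Y becomes X → Y X'
X → X c becomes X' → c X'
X → X T becomes X' → T X'
Add X' → ε

Productions for other non-terminals are unchanged:
  Y → (
  Y → c
  T → c
  T → Y c

Resulting grammar:
X → ( T X'
X → Y X'
X' → c X'
X' → T X'
X' → ε
Y → (
Y → c
T → c
T → Y c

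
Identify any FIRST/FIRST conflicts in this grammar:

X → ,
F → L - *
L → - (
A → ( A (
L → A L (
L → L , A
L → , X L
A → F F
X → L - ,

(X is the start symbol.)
A FIRST/FIRST conflict occurs when two productions N → α and N → β for the same non-terminal have FIRST(α) ∩ FIRST(β) ≠ ∅ (with ε ∈ FIRST of a nullable right-hand side, so two nullable alternatives also conflict).

FIRST sets of the non-terminals at (or reachable through a nullable prefix from) the front of some alternative:
  FIRST(L) = { '(', ',', '-' }
  FIRST(A) = { '(', ',', '-' }
  FIRST(F) = { '(', ',', '-' }

Productions for X:
  X → ,: FIRST = { ',' }
  X → L - ,: FIRST = { '(', ',', '-' }
Productions for L:
  L → - (: FIRST = { '-' }
  L → A L (: FIRST = { '(', ',', '-' }
  L → L , A: FIRST = { '(', ',', '-' }
  L → , X L: FIRST = { ',' }
Productions for A:
  A → ( A (: FIRST = { '(' }
  A → F F: FIRST = { '(', ',', '-' }
F has only one production, so no FIRST/FIRST conflict is possible there.

Conflict for X: X → , and X → L - ,
  Overlap: { ',' }
Conflict for L: L → - ( and L → A L (
  Overlap: { '-' }
Conflict for L: L → - ( and L → L , A
  Overlap: { '-' }
Conflict for L: L → A L ( and L → L , A
  Overlap: { '(', ',', '-' }
Conflict for L: L → A L ( and L → , X L
  Overlap: { ',' }
Conflict for L: L → L , A and L → , X L
  Overlap: { ',' }
Conflict for A: A → ( A ( and A → F F
  Overlap: { '(' }

Answer: Yes. X → ',' / X → L '-' ',' on { ',' }; L → '-' '(' / L → A L '(' on { '-' }; L → '-' '(' / L → L ',' A on { '-' }; L → A L '(' / L → L ',' A on { '(', ',', '-' }; L → A L '(' / L → ',' X L on { ',' }; L → L ',' A / L → ',' X L on { ',' }; A → '(' A '(' / A → F F on { '(' }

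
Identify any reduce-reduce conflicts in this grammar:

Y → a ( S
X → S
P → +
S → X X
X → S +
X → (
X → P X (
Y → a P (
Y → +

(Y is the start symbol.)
A reduce-reduce conflict occurs when an LR(0) state has two complete items [A → α .] and [B → β .] — both call for a reduction, and with no lookahead the parser cannot choose between them.

Augment with Y' → Y and build the canonical LR(0) collection (I0 = CLOSURE({[Y' → . Y]}), then GOTO on every symbol after a dot until no new states appear). It has 17 states:
  I0: { [Y → . +], [Y → . a ( S], [Y → . a P (], [Y' → . Y] }  — shift
  I1: { [Y → + .] }  — reduce
  I2: { [Y' → Y .] }  — accept
  I3: { [P → . +], [Y → a . ( S], [Y → a . P (] }  — shift
  I4: { [P → . +], [S → . X X], [X → . (], [X → . P X (], [X → . S +], [X → . S], [Y → a ( . S] }  — shift
  I5: { [P → + .] }  — reduce
  I6: { [Y → a P . (] }  — shift
  I7: { [Y → a P ( .] }  — reduce
  I8: { [X → ( .] }  — reduce
  I9: { [P → . +], [S → . X X], [X → . (], [X → . P X (], [X → . S +], [X → . S], [X → P . X (] }  — shift
  I10: { [X → S . +], [X → S .], [Y → a ( S .] }  — shift, 2 reduces
  I11: { [P → . +], [S → . X X], [S → X . X], [X → . (], [X → . P X (], [X → . S +], [X → . S] }  — shift
  I12: { [X → S . +], [X → S .] }  — shift, reduce
  I13: { [P → . +], [S → . X X], [S → X . X], [S → X X .], [X → . (], [X → . P X (], [X → . S +], [X → . S] }  — shift, reduce
  I14: { [X → S + .] }  — reduce
  I15: { [P → . +], [S → . X X], [S → X . X], [X → . (], [X → . P X (], [X → . S +], [X → . S], [X → P X . (] }  — shift
  I16: { [X → ( .], [X → P X ( .] }  — 2 reduces

I10 contains complete items [X → S .], [Y → a ( S .] — reduce-reduce conflict.
I16 contains complete items [X → ( .], [X → P X ( .] — reduce-reduce conflict.

Answer: Yes — I10: [X → S .] vs [Y → a ( S .]; I16: [X → ( .] vs [X → P X ( .]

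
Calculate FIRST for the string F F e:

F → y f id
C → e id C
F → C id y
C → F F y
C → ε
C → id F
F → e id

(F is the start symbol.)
FIRST sets of the non-terminals involved (from the grammar, by fixed-point iteration):
  FIRST(F) = { 'e', 'id', 'y' }

To compute FIRST(F F e), process the symbols left to right:
Symbol F is a non-terminal. Add FIRST(F) \ {ε} = { 'e', 'id', 'y' }
F is not nullable (ε ∉ FIRST(F)), so stop here.
FIRST(F F e) = { 'e', 'id', 'y' }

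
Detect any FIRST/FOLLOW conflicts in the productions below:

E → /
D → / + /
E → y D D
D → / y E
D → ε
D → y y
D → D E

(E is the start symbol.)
Nullable non-terminals: D.
FIRST sets used below: FIRST(D) = { '/', 'y', ε }, FIRST(E) = { '/', 'y' }

D: nullable alternative(s) D → ε; FOLLOW(D) = { $, '/', 'y' }
  D → / + /: FIRST \ {ε} = { '/' } — overlaps FOLLOW(D) on { '/' }: CONFLICT
  D → / y E: FIRST \ {ε} = { '/' } — overlaps FOLLOW(D) on { '/' }: CONFLICT
  D → ε: FIRST \ {ε} = { } — this is the only nullable alternative, skip
  D → y y: FIRST \ {ε} = { 'y' } — overlaps FOLLOW(D) on { 'y' }: CONFLICT
  D → D E: FIRST \ {ε} = { '/', 'y' } — overlaps FOLLOW(D) on { '/', 'y' }: CONFLICT

E has no nullable alternative, so no FIRST/FOLLOW check is needed there.

So the grammar has 4 FIRST/FOLLOW conflicts (marked CONFLICT above).

Answer: Yes. D → '/' '+' '/' with FOLLOW(D) on { '/' }; D → '/' y E with FOLLOW(D) on { '/' }; D → y y with FOLLOW(D) on { 'y' }; D → D E with FOLLOW(D) on { '/', 'y' }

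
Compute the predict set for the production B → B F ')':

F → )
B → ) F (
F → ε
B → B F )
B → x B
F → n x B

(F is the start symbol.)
PREDICT(B → B F ')') = (FIRST(RHS) \ {ε}) ∪ (FOLLOW(B) if ε ∈ FIRST(RHS), i.e. RHS ⇒* ε)
FIRST(B) = { ')', 'x' }
FIRST(B F ')') = { ')', 'x' }
ε ∉ FIRST(B F ')'), so FOLLOW(B) is not added.
PREDICT(B → B F ')') = { ')', 'x' }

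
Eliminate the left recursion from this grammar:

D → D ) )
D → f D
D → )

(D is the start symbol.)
D is directly left-recursive. The standard transformation for
  A → A α₁ | ... | A α_m | β₁ | ... | β_n
is
  A  → β₁ A' | ... | β_n A'
  A' → α₁ A' | ... | α_m A' | ε

D → f D becomes D → f D D'
D → ) becomes D → ) D'
D → D ) ) becomes D' → ) ) D'
Add D' → ε

Resulting grammar:
D → f D D'
D → ) D'
D' → ) ) D'
D' → ε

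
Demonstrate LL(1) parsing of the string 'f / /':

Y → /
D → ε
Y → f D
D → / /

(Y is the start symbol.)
LL(1) parsing maintains a stack (initially the start symbol over $) and the input. At each step: if the stack top is a terminal, match it against the current input token; if it is a non-terminal N, replace it with the RHS of M[N, lookahead] (the unique production whose predict set contains the lookahead).

Stack is shown with the top on the left.

Stack  Input    Action
----------------------
Y $    f / / $  output Y → f D
f D $  f / / $  match 'f'
D $    / / $    output D → / /
/ / $  / / $    match '/'
/ $    / $      match '/'
$      $        accept

The string is accepted.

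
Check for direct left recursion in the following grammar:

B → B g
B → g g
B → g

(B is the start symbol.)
Direct left recursion occurs when N → N α for some non-terminal N (the right-hand side begins with the left-hand side itself).

B → B g: LEFT RECURSIVE (starts with B)
B → g g: starts with g
B → g: starts with g

The grammar has direct left recursion on: B.

Answer: Yes, B is left-recursive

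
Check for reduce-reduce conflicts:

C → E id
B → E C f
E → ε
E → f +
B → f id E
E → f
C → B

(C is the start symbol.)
No reduce-reduce conflicts

Augment with C' → C and build the canonical LR(0) collection (I0 = CLOSURE({[C' → . C]}), then GOTO on every symbol after a dot until no new states appear). It has 12 states:
  I0: { [B → . E C f], [B → . f id E], [C → . B], [C → . E id], [C' → . C], [E → . f +], [E → . f], [E → .] }  — shift, reduce
  I1: { [C → B .] }  — reduce
  I2: { [C' → C .] }  — accept
  I3: { [B → . E C f], [B → . f id E], [B → E . C f], [C → . B], [C → . E id], [C → E . id], [E → . f +], [E → . f], [E → .] }  — shift, reduce
  I4: { [B → f . id E], [E → f . +], [E → f .] }  — shift, reduce
  I5: { [E → f + .] }  — reduce
  I6: { [B → f id . E], [E → . f +], [E → . f], [E → .] }  — shift, reduce
  I7: { [B → f id E .] }  — reduce
  I8: { [E → f . +], [E → f .] }  — shift, reduce
  I9: { [B → E C . f] }  — shift
  I10: { [C → E id .] }  — reduce
  I11: { [B → E C f .] }  — reduce

No state contains more than one complete item.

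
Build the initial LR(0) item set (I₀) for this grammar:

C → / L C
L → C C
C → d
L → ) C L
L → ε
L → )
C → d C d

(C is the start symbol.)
{ [C → . / L C], [C → . d C d], [C → . d], [C' → . C] }

First, augment the grammar with C' → C
I₀ = CLOSURE({ [C' → . C] }):
  [C' → . C] has the dot before C: add [C → . / L C], [C → . d], [C → . d C d]
No further items can be added.

I₀ = { [C → . / L C], [C → . d C d], [C → . d], [C' → . C] }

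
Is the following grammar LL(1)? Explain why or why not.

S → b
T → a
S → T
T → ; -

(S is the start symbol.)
Yes, the grammar is LL(1).

A grammar is LL(1) if for each non-terminal N with multiple productions, the predict sets of those productions are pairwise disjoint, where PREDICT(N → α) = (FIRST(α) \ {ε}) ∪ (FOLLOW(N) if α ⇒* ε).

Relevant sets:
  FIRST(T) = { ';', 'a' }

For S:
  PREDICT(S → b) = { 'b' }
  PREDICT(S → T) = { ';', 'a' }
For T:
  PREDICT(T → a) = { 'a' }
  PREDICT(T → ';' '-') = { ';' }

All predict sets are disjoint. The grammar IS LL(1).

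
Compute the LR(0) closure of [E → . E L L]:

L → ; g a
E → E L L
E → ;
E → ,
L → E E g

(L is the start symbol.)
To compute CLOSURE, for each item [A → α.Bβ] where B is a non-terminal, add [B → .γ] for all productions B → γ; repeat for the newly added items until nothing changes.

Start with: [E → . E L L]
  [E → . E L L] has the dot before E: add [E → . ;], [E → . ,]
No further items can be added.

CLOSURE = { [E → . ,], [E → . ;], [E → . E L L] }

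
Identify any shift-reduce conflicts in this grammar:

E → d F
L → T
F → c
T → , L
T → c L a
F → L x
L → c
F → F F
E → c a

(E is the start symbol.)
A shift-reduce conflict occurs when an LR(0) state has both:
  - a complete (reduce) item [A → α .] (dot at the end), and
  - a shift item [B → β . c γ] (dot before a terminal).

Augment with E' → E and build the canonical LR(0) collection (I0 = CLOSURE({[E' → . E]}), then GOTO on every symbol after a dot until no new states appear). It has 16 states:
  I0: { [E → . c a], [E → . d F], [E' → . E] }  — shift
  I1: { [E' → E .] }  — accept
  I2: { [E → c . a] }  — shift
  I3: { [E → d . F], [F → . F F], [F → . L x], [F → . c], [L → . T], [L → . c], [T → . , L], [T → . c L a] }  — shift
  I4: { [L → . T], [L → . c], [T → , . L], [T → . , L], [T → . c L a] }  — shift
  I5: { [E → d F .], [F → . F F], [F → . L x], [F → . c], [F → F . F], [L → . T], [L → . c], [T → . , L], [T → . c L a] }  — shift, reduce
  I6: { [F → L . x] }  — shift
  I7: { [L → T .] }  — reduce
  I8: { [F → c .], [L → . T], [L → . c], [L → c .], [T → . , L], [T → . c L a], [T → c . L a] }  — shift, 2 reduces
  I9: { [T → c L . a] }  — shift
  I10: { [L → . T], [L → . c], [L → c .], [T → . , L], [T → . c L a], [T → c . L a] }  — shift, reduce
  I11: { [T → c L a .] }  — reduce
  I12: { [F → L x .] }  — reduce
  I13: { [F → . F F], [F → . L x], [F → . c], [F → F . F], [F → F F .], [L → . T], [L → . c], [T → . , L], [T → . c L a] }  — shift, reduce
  I14: { [T → , L .] }  — reduce
  I15: { [E → c a .] }  — reduce

I5 contains reduce item [E → d F .] and shift items [F → . c], [L → . c], [T → . , L], [T → . c L a] — shift-reduce conflict.
I8 contains reduce items [F → c .], [L → c .] and shift items [L → . c], [T → . , L], [T → . c L a] — shift-reduce conflict.
I10 contains reduce item [L → c .] and shift items [L → . c], [T → . , L], [T → . c L a] — shift-reduce conflict.
I13 contains reduce item [F → F F .] and shift items [F → . c], [L → . c], [T → . , L], [T → . c L a] — shift-reduce conflict.

Answer: Yes — I5: [E → d F .] vs [F → . c]; I8: [F → c .] vs [L → . c]; I10: [L → c .] vs [L → . c]; I13: [F → F F .] vs [F → . c]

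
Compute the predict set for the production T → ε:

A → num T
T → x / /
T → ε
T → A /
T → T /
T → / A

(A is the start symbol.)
PREDICT(T → ε) = (FIRST(RHS) \ {ε}) ∪ (FOLLOW(T) if ε ∈ FIRST(RHS), i.e. RHS ⇒* ε)
The right-hand side is ε (FIRST(ε) = { ε }), so the predict set is FOLLOW(T) = { $, '/' }
PREDICT(T → ε) = { $, '/' }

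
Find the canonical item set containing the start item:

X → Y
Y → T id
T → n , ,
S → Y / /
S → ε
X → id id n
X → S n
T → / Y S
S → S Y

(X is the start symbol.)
{ [S → . S Y], [S → . Y / /], [S → .], [T → . / Y S], [T → . n , ,], [X → . S n], [X → . Y], [X → . id id n], [X' → . X], [Y → . T id] }

First, augment the grammar with X' → X
I₀ = CLOSURE({ [X' → . X] }):
  [X' → . X] has the dot before X: add [X → . Y], [X → . id id n], [X → . S n]
  [X → . Y] has the dot before Y: add [Y → . T id]
  [X → . S n] has the dot before S: add [S → . Y / /], [S → .], [S → . S Y]
  [Y → . T id] has the dot before T: add [T → . n , ,], [T → . / Y S]
No further items can be added.

I₀ = { [S → . S Y], [S → . Y / /], [S → .], [T → . / Y S], [T → . n , ,], [X → . S n], [X → . Y], [X → . id id n], [X' → . X], [Y → . T id] }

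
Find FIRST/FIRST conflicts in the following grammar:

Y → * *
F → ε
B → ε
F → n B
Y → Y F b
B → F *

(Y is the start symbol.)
Yes. Y → '*' '*' / Y → Y F b on { '*' }

FIRST sets of the non-terminals at (or reachable through a nullable prefix from) the front of some alternative:
  FIRST(Y) = { '*' }
  FIRST(F) = { 'n', ε }

Productions for Y:
  Y → * *: FIRST = { '*' }
  Y → Y F b: FIRST = { '*' }
Productions for F:
  F → ε: FIRST = { ε }
  F → n B: FIRST = { 'n' }
Productions for B:
  B → ε: FIRST = { ε }
  B → F *: FIRST = { '*', 'n' }

Conflict for Y: Y → * * and Y → Y F b
  Overlap: { '*' }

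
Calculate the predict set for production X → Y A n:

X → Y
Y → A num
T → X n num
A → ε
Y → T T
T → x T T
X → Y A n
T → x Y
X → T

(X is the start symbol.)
PREDICT(X → Y A n) = (FIRST(RHS) \ {ε}) ∪ (FOLLOW(X) if ε ∈ FIRST(RHS), i.e. RHS ⇒* ε)
FIRST(Y) = { 'num', 'x' }
FIRST(Y A n) = { 'num', 'x' }
ε ∉ FIRST(Y A n), so FOLLOW(X) is not added.
PREDICT(X → Y A n) = { 'num', 'x' }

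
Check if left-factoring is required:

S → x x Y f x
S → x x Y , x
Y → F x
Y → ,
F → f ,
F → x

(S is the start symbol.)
Yes, S has productions with common prefix 'x x Y'

Left-factoring is needed when two productions for the same non-terminal
share a common prefix on the right-hand side.

Productions for S:
  S → x x Y f x
  S → x x Y , x
Productions for Y:
  Y → F x
  Y → ,
Productions for F:
  F → f ,
  F → x

Found common prefix 'x x Y' in productions for S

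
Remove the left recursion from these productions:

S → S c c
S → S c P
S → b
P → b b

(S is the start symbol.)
S → b S'
S' → c c S'
S' → c P S'
S' → ε
P → b b

S is directly left-recursive. The standard transformation for
  A → A α₁ | ... | A α_m | β₁ | ... | β_n
is
  A  → β₁ A' | ... | β_n A'
  A' → α₁ A' | ... | α_m A' | ε

S → b becomes S → b S'
S → S c c becomes S' → c c S'
S → S c P becomes S' → c P S'
Add S' → ε

Productions for other non-terminals are unchanged:
  P → b b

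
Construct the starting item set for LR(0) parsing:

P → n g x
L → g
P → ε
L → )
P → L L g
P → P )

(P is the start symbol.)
{ [L → . )], [L → . g], [P → . L L g], [P → . P )], [P → . n g x], [P → .], [P' → . P] }

First, augment the grammar with P' → P
I₀ = CLOSURE({ [P' → . P] }):
  [P' → . P] has the dot before P: add [P → . n g x], [P → .], [P → . L L g], [P → . P )]
  [P → . L L g] has the dot before L: add [L → . g], [L → . )]
No further items can be added.

I₀ = { [L → . )], [L → . g], [P → . L L g], [P → . P )], [P → . n g x], [P → .], [P' → . P] }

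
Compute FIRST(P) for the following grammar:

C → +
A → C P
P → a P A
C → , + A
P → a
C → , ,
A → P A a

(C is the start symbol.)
{ 'a' }

To compute FIRST(P), examine every production with P on the left-hand side, reading each right-hand side left to right until a non-nullable symbol is reached.

From P → a P A:
  - a is a terminal: add 'a' and stop
From P → a:
  - a is a terminal: add 'a' and stop

Collecting: FIRST(P) = { 'a' }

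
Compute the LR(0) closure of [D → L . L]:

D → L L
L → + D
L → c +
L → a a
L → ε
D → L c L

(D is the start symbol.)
Start with: [D → L . L]
  [D → L . L] has the dot before L: add [L → . + D], [L → . c +], [L → . a a], [L → .]
No further items can be added.

CLOSURE = { [D → L . L], [L → . + D], [L → . a a], [L → . c +], [L → .] }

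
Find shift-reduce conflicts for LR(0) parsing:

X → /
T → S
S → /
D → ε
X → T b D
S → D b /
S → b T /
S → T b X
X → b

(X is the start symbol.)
A shift-reduce conflict occurs when an LR(0) state has both:
  - a complete (reduce) item [A → α .] (dot at the end), and
  - a shift item [B → β . c γ] (dot before a terminal).

Augment with X' → X and build the canonical LR(0) collection (I0 = CLOSURE({[X' → . X]}), then GOTO on every symbol after a dot until no new states appear). It has 17 states:
  I0: { [D → .], [S → . /], [S → . D b /], [S → . T b X], [S → . b T /], [T → . S], [X → . /], [X → . T b D], [X → . b], [X' → . X] }  — shift, reduce
  I1: { [S → / .], [X → / .] }  — 2 reduces
  I2: { [S → D . b /] }  — shift
  I3: { [T → S .] }  — reduce
  I4: { [S → T . b X], [X → T . b D] }  — shift
  I5: { [X' → X .] }  — accept
  I6: { [D → .], [S → . /], [S → . D b /], [S → . T b X], [S → . b T /], [S → b . T /], [T → . S], [X → b .] }  — shift, 2 reduces
  I7: { [S → / .] }  — reduce
  I8: { [S → T . b X], [S → b T . /] }  — shift
  I9: { [D → .], [S → . /], [S → . D b /], [S → . T b X], [S → . b T /], [S → b . T /], [T → . S] }  — shift, reduce
  I10: { [S → b T / .] }  — reduce
  I11: { [D → .], [S → . /], [S → . D b /], [S → . T b X], [S → . b T /], [S → T b . X], [T → . S], [X → . /], [X → . T b D], [X → . b] }  — shift, reduce
  I12: { [S → T b X .] }  — reduce
  I13: { [D → .], [S → . /], [S → . D b /], [S → . T b X], [S → . b T /], [S → T b . X], [T → . S], [X → . /], [X → . T b D], [X → . b], [X → T b . D] }  — shift, reduce
  I14: { [S → D . b /], [X → T b D .] }  — shift, reduce
  I15: { [S → D b . /] }  — shift
  I16: { [S → D b / .] }  — reduce

I0 contains reduce item [D → .] and shift items [S → . /], [S → . b T /], [X → . /], [X → . b] — shift-reduce conflict.
I6 contains reduce items [D → .], [X → b .] and shift items [S → . /], [S → . b T /] — shift-reduce conflict.
I9 contains reduce item [D → .] and shift items [S → . /], [S → . b T /] — shift-reduce conflict.
I11 contains reduce item [D → .] and shift items [S → . /], [S → . b T /], [X → . /], [X → . b] — shift-reduce conflict.
I13 contains reduce item [D → .] and shift items [S → . /], [S → . b T /], [X → . /], [X → . b] — shift-reduce conflict.
I14 contains reduce item [X → T b D .] and shift item [S → D . b /] — shift-reduce conflict.

Answer: Yes — I0: [D → .] vs [S → . /]; I6: [D → .] vs [S → . /]; I9: [D → .] vs [S → . /]; I11: [D → .] vs [S → . /]; I13: [D → .] vs [S → . /]; I14: [X → T b D .] vs [S → D . b /]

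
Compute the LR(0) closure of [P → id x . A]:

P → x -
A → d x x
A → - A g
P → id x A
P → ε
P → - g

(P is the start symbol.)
To compute CLOSURE, for each item [A → α.Bβ] where B is a non-terminal, add [B → .γ] for all productions B → γ; repeat for the newly added items until nothing changes.

Start with: [P → id x . A]
  [P → id x . A] has the dot before A: add [A → . d x x], [A → . - A g]
No further items can be added.

CLOSURE = { [A → . - A g], [A → . d x x], [P → id x . A] }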